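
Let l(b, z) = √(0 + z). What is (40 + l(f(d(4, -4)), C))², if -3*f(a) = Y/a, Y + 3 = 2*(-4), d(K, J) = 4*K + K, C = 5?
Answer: (40 + √5)² ≈ 1783.9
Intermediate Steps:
d(K, J) = 5*K
Y = -11 (Y = -3 + 2*(-4) = -3 - 8 = -11)
f(a) = 11/(3*a) (f(a) = -(-11)/(3*a) = 11/(3*a))
l(b, z) = √z
(40 + l(f(d(4, -4)), C))² = (40 + √5)²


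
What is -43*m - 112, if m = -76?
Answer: 3156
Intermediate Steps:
-43*m - 112 = -43*(-76) - 112 = 3268 - 112 = 3156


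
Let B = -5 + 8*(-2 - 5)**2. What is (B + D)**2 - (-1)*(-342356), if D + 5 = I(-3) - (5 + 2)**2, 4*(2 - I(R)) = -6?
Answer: -916495/4 ≈ -2.2912e+5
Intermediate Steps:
I(R) = 7/2 (I(R) = 2 - 1/4*(-6) = 2 + 3/2 = 7/2)
D = -101/2 (D = -5 + (7/2 - (5 + 2)**2) = -5 + (7/2 - 1*7**2) = -5 + (7/2 - 1*49) = -5 + (7/2 - 49) = -5 - 91/2 = -101/2 ≈ -50.500)
B = 387 (B = -5 + 8*(-7)**2 = -5 + 8*49 = -5 + 392 = 387)
(B + D)**2 - (-1)*(-342356) = (387 - 101/2)**2 - (-1)*(-342356) = (673/2)**2 - 1*342356 = 452929/4 - 342356 = -916495/4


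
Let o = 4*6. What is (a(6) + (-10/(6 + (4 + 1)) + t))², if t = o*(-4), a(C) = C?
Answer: 1000000/121 ≈ 8264.5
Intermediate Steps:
o = 24
t = -96 (t = 24*(-4) = -96)
(a(6) + (-10/(6 + (4 + 1)) + t))² = (6 + (-10/(6 + (4 + 1)) - 96))² = (6 + (-10/(6 + 5) - 96))² = (6 + (-10/11 - 96))² = (6 - 1066/11)² = (-1000/11)² = 1000000/121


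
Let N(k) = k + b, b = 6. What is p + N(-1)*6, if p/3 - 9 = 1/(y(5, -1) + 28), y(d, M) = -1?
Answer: 514/9 ≈ 57.111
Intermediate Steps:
N(k) = 6 + k (N(k) = k + 6 = 6 + k)
p = 244/9 (p = 27 + 3/(-1 + 28) = 27 + 3/27 = 27 + 3*(1/27) = 27 + ⅑ = 244/9 ≈ 27.111)
p + N(-1)*6 = 244/9 + (6 - 1)*6 = 244/9 + 5*6 = 244/9 + 30 = 514/9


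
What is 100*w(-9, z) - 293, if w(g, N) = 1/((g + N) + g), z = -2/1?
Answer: -298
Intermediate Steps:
z = -2 (z = -2*1 = -2)
w(g, N) = 1/(N + 2*g) (w(g, N) = 1/((N + g) + g) = 1/(N + 2*g))
100*w(-9, z) - 293 = 100/(-2 + 2*(-9)) - 293 = 100/(-2 - 18) - 293 = 100/(-20) - 293 = 100*(-1/20) - 293 = -5 - 293 = -298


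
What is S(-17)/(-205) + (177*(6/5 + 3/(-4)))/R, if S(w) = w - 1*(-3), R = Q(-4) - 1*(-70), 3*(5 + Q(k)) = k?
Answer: 41327/31324 ≈ 1.3193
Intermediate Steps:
Q(k) = -5 + k/3
R = 191/3 (R = (-5 + (⅓)*(-4)) - 1*(-70) = (-5 - 4/3) + 70 = -19/3 + 70 = 191/3 ≈ 63.667)
S(w) = 3 + w (S(w) = w + 3 = 3 + w)
S(-17)/(-205) + (177*(6/5 + 3/(-4)))/R = (3 - 17)/(-205) + (177*(6/5 + 3/(-4)))/(191/3) = -14*(-1/205) + (177*(6*(⅕) + 3*(-¼)))*(3/191) = 14/205 + (177*(6/5 - ¾))*(3/191) = 14/205 + (177*(9/20))*(3/191) = 14/205 + (1593/20)*(3/191) = 14/205 + 4779/3820 = 41327/31324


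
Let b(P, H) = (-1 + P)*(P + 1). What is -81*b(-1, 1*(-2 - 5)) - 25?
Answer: -25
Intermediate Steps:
b(P, H) = (1 + P)*(-1 + P) (b(P, H) = (-1 + P)*(1 + P) = (1 + P)*(-1 + P))
-81*b(-1, 1*(-2 - 5)) - 25 = -81*(-1 + (-1)²) - 25 = -81*(-1 + 1) - 25 = -81*0 - 25 = 0 - 25 = -25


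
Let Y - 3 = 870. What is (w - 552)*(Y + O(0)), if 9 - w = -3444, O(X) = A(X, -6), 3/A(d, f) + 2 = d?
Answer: 5056443/2 ≈ 2.5282e+6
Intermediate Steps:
A(d, f) = 3/(-2 + d)
O(X) = 3/(-2 + X)
w = 3453 (w = 9 - 1*(-3444) = 9 + 3444 = 3453)
Y = 873 (Y = 3 + 870 = 873)
(w - 552)*(Y + O(0)) = (3453 - 552)*(873 + 3/(-2 + 0)) = 2901*(873 + 3/(-2)) = 2901*(873 + 3*(-½)) = 2901*(873 - 3/2) = 2901*(1743/2) = 5056443/2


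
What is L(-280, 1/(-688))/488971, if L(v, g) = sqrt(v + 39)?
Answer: I*sqrt(241)/488971 ≈ 3.1749e-5*I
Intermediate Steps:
L(v, g) = sqrt(39 + v)
L(-280, 1/(-688))/488971 = sqrt(39 - 280)/488971 = sqrt(-241)*(1/488971) = (I*sqrt(241))*(1/488971) = I*sqrt(241)/488971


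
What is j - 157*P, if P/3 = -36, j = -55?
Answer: 16901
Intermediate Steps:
P = -108 (P = 3*(-36) = -108)
j - 157*P = -55 - 157*(-108) = -55 + 16956 = 16901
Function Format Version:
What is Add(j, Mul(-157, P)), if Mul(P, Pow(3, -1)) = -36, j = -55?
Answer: 16901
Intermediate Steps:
P = -108 (P = Mul(3, -36) = -108)
Add(j, Mul(-157, P)) = Add(-55, Mul(-157, -108)) = Add(-55, 16956) = 16901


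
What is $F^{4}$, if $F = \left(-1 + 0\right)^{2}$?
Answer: $1$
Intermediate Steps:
$F = 1$ ($F = \left(-1\right)^{2} = 1$)
$F^{4} = 1^{4} = 1$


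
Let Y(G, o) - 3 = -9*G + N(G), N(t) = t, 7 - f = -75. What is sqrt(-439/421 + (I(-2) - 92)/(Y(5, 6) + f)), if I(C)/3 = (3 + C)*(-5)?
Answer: I*sqrt(136408210)/6315 ≈ 1.8495*I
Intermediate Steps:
f = 82 (f = 7 - 1*(-75) = 7 + 75 = 82)
I(C) = -45 - 15*C (I(C) = 3*((3 + C)*(-5)) = 3*(-15 - 5*C) = -45 - 15*C)
Y(G, o) = 3 - 8*G (Y(G, o) = 3 + (-9*G + G) = 3 - 8*G)
sqrt(-439/421 + (I(-2) - 92)/(Y(5, 6) + f)) = sqrt(-439/421 + ((-45 - 15*(-2)) - 92)/((3 - 8*5) + 82)) = sqrt(-439*1/421 + ((-45 + 30) - 92)/((3 - 40) + 82)) = sqrt(-439/421 + (-15 - 92)/(-37 + 82)) = sqrt(-439/421 - 107/45) = sqrt(-64802/18945) = I*sqrt(136408210)/6315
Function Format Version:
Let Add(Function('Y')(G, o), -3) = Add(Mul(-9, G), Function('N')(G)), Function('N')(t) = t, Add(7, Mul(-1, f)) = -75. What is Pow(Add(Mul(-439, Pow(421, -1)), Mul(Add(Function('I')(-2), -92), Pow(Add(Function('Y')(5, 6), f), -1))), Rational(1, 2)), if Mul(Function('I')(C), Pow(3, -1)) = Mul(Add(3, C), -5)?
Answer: Mul(Rational(1, 6315), I, Pow(136408210, Rational(1, 2))) ≈ Mul(1.8495, I)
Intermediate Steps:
f = 82 (f = Add(7, Mul(-1, -75)) = Add(7, 75) = 82)
Function('I')(C) = Add(-45, Mul(-15, C)) (Function('I')(C) = Mul(3, Mul(Add(3, C), -5)) = Mul(3, Add(-15, Mul(-5, C))) = Add(-45, Mul(-15, C)))
Function('Y')(G, o) = Add(3, Mul(-8, G)) (Function('Y')(G, o) = Add(3, Add(Mul(-9, G), G)) = Add(3, Mul(-8, G)))
Pow(Add(Mul(-439, Pow(421, -1)), Mul(Add(Function('I')(-2), -92), Pow(Add(Function('Y')(5, 6), f), -1))), Rational(1, 2)) = Pow(Add(Mul(-439, Pow(421, -1)), Mul(Add(Add(-45, Mul(-15, -2)), -92), Pow(Add(Add(3, Mul(-8, 5)), 82), -1))), Rational(1, 2)) = Pow(Add(Mul(-439, Rational(1, 421)), Mul(Add(Add(-45, 30), -92), Pow(Add(Add(3, -40), 82), -1))), Rational(1, 2)) = Pow(Add(Rational(-439, 421), Mul(Add(-15, -92), Pow(Add(-37, 82), -1))), Rational(1, 2)) = Pow(Add(Rational(-439, 421), Mul(-107, Pow(45, -1))), Rational(1, 2)) = Pow(Add(Rational(-439, 421), Mul(-107, Rational(1, 45))), Rational(1, 2)) = Pow(Add(Rational(-439, 421), Rational(-107, 45)), Rational(1, 2)) = Pow(Rational(-64802, 18945), Rational(1, 2)) = Mul(Rational(1, 6315), I, Pow(136408210, Rational(1, 2)))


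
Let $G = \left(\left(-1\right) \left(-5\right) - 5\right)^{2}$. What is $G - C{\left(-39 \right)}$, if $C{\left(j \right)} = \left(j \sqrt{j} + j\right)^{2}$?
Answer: $57798 - 3042 i \sqrt{39} \approx 57798.0 - 18997.0 i$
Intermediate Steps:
$G = 0$ ($G = \left(5 - 5\right)^{2} = 0^{2} = 0$)
$C{\left(j \right)} = \left(j + j^{\frac{3}{2}}\right)^{2}$ ($C{\left(j \right)} = \left(j^{\frac{3}{2}} + j\right)^{2} = \left(j + j^{\frac{3}{2}}\right)^{2}$)
$G - C{\left(-39 \right)} = 0 - \left(-39 + \left(-39\right)^{\frac{3}{2}}\right)^{2} = 0 - \left(-39 - 39 i \sqrt{39}\right)^{2} = - \left(-39 - 39 i \sqrt{39}\right)^{2}$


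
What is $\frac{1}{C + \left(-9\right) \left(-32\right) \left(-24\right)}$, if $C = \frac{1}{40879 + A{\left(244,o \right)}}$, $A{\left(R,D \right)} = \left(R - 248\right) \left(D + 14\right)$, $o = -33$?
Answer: $- \frac{40955}{283080959} \approx -0.00014468$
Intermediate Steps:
$A{\left(R,D \right)} = \left(-248 + R\right) \left(14 + D\right)$
$C = \frac{1}{40955}$ ($C = \frac{1}{40879 - -76} = \frac{1}{40879 + \left(-3472 + 8184 + 3416 - 8052\right)} = \frac{1}{40879 + 76} = \frac{1}{40955} \approx 2.4417 \cdot 10^{-5}$)
$\frac{1}{C + \left(-9\right) \left(-32\right) \left(-24\right)} = \frac{1}{\frac{1}{40955} + \left(-9\right) \left(-32\right) \left(-24\right)} = \frac{1}{\frac{1}{40955} + 288 \left(-24\right)} = \frac{1}{\frac{1}{40955} - 6912} = \frac{1}{- \frac{283080959}{40955}} = - \frac{40955}{283080959}$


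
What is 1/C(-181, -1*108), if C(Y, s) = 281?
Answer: 1/281 ≈ 0.0035587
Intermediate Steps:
1/C(-181, -1*108) = 1/281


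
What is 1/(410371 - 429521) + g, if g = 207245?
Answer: 3968741749/19150 ≈ 2.0725e+5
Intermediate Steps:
1/(410371 - 429521) + g = 1/(410371 - 429521) + 207245 = 1/(-19150) + 207245 = -1/19150 + 207245 = 3968741749/19150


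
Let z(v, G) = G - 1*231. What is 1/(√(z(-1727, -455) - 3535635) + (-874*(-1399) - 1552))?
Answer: 1221174/1491269474597 - I*√3536321/1491269474597 ≈ 8.1888e-7 - 1.261e-9*I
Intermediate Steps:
z(v, G) = -231 + G (z(v, G) = G - 231 = -231 + G)
1/(√(z(-1727, -455) - 3535635) + (-874*(-1399) - 1552)) = 1/(√((-231 - 455) - 3535635) + (-874*(-1399) - 1552)) = 1/(√(-686 - 3535635) + (1222726 - 1552)) = 1/(√(-3536321) + 1221174) = 1/(I*√3536321 + 1221174) = 1/(1221174 + I*√3536321)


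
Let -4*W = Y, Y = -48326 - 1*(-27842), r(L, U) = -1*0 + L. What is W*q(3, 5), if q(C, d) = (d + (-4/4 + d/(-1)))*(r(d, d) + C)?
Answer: -40968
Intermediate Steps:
r(L, U) = L (r(L, U) = 0 + L = L)
Y = -20484 (Y = -48326 + 27842 = -20484)
W = 5121 (W = -¼*(-20484) = 5121)
q(C, d) = -C - d (q(C, d) = (d + (-4/4 + d/(-1)))*(d + C) = (d + (-4*¼ + d*(-1)))*(C + d) = (d + (-1 - d))*(C + d) = -(C + d) = -C - d)
W*q(3, 5) = 5121*(-1*3 - 1*5) = 5121*(-3 - 5) = 5121*(-8) = -40968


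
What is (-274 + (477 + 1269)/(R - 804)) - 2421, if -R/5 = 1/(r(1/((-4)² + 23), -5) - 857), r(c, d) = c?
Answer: -8052883383/2985677 ≈ -2697.2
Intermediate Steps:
R = 195/33422 (R = -5/(1/((-4)² + 23) - 857) = -5/(1/(16 + 23) - 857) = -5/(1/39 - 857) = -5/(-33422/39) = -5*(-39/33422) = 195/33422 ≈ 0.0058345)
(-274 + (477 + 1269)/(R - 804)) - 2421 = (-274 + (477 + 1269)/(195/33422 - 804)) - 2421 = (-274 + 1746/(-26871093/33422)) - 2421 = (-274 + 1746*(-33422/26871093)) - 2421 = (-274 - 6483868/2985677) - 2421 = -824559366/2985677 - 2421 = -8052883383/2985677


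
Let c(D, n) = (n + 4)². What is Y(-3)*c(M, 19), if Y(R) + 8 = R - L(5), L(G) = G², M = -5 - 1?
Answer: -19044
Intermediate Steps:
M = -6
Y(R) = -33 + R (Y(R) = -8 + (R - 1*5²) = -8 + (R - 1*25) = -8 + (R - 25) = -8 + (-25 + R) = -33 + R)
c(D, n) = (4 + n)²
Y(-3)*c(M, 19) = (-33 - 3)*(4 + 19)² = -36*23² = -36*529 = -19044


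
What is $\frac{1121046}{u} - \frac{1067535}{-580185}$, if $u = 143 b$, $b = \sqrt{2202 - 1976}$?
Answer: $\frac{23723}{12893} + \frac{560523 \sqrt{226}}{16159} \approx 523.31$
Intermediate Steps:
$b = \sqrt{226} \approx 15.033$
$u = 143 \sqrt{226} \approx 2149.8$
$\frac{1121046}{u} - \frac{1067535}{-580185} = \frac{1121046}{143 \sqrt{226}} - \frac{1067535}{-580185} = 1121046 \frac{\sqrt{226}}{32318} - - \frac{23723}{12893} = \frac{560523 \sqrt{226}}{16159} + \frac{23723}{12893} = \frac{23723}{12893} + \frac{560523 \sqrt{226}}{16159}$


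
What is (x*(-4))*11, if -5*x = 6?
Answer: 264/5 ≈ 52.800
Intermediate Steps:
x = -6/5 (x = -⅕*6 = -6/5 ≈ -1.2000)
(x*(-4))*11 = -6/5*(-4)*11 = (24/5)*11 = 264/5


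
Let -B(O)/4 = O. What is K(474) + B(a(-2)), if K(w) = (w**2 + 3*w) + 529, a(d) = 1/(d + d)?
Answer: 226628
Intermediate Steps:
a(d) = 1/(2*d)
B(O) = -4*O
K(w) = 529 + w**2 + 3*w
K(474) + B(a(-2)) = (529 + 474**2 + 3*474) - 2/(-2) = (529 + 224676 + 1422) - 2*(-1)/2 = 226627 - 4*(-1/4) = 226627 + 1 = 226628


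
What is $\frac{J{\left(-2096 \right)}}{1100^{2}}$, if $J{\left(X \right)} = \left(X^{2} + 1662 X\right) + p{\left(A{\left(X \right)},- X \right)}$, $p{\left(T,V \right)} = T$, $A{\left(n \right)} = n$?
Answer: $\frac{56723}{75625} \approx 0.75006$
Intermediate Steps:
$J{\left(X \right)} = X^{2} + 1663 X$ ($J{\left(X \right)} = \left(X^{2} + 1662 X\right) + X = X^{2} + 1663 X$)
$\frac{J{\left(-2096 \right)}}{1100^{2}} = \frac{\left(-2096\right) \left(1663 - 2096\right)}{1100^{2}} = \frac{\left(-2096\right) \left(-433\right)}{1210000} = 907568 \cdot \frac{1}{1210000} = \frac{56723}{75625}$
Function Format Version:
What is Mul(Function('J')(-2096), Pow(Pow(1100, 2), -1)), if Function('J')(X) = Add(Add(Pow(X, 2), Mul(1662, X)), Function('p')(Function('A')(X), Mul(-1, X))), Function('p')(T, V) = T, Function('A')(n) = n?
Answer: Rational(56723, 75625) ≈ 0.75006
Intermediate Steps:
Function('J')(X) = Add(Pow(X, 2), Mul(1663, X)) (Function('J')(X) = Add(Add(Pow(X, 2), Mul(1662, X)), X) = Add(Pow(X, 2), Mul(1663, X)))
Mul(Function('J')(-2096), Pow(Pow(1100, 2), -1)) = Mul(Mul(-2096, Add(1663, -2096)), Pow(Pow(1100, 2), -1)) = Mul(Mul(-2096, -433), Pow(1210000, -1)) = Mul(907568, Rational(1, 1210000)) = Rational(56723, 75625)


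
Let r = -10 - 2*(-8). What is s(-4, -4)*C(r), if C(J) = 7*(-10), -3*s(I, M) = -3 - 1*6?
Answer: -210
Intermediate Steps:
s(I, M) = 3 (s(I, M) = -(-3 - 1*6)/3 = -(-3 - 6)/3 = -1/3*(-9) = 3)
r = 6 (r = -10 + 16 = 6)
C(J) = -70
s(-4, -4)*C(r) = 3*(-70) = -210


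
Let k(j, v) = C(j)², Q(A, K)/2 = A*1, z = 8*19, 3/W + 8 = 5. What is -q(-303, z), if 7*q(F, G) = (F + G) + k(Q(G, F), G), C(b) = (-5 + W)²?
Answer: -1145/7 ≈ -163.57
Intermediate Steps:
W = -1 (W = 3/(-8 + 5) = 3/(-3) = 3*(-⅓) = -1)
z = 152
C(b) = 36 (C(b) = (-5 - 1)² = (-6)² = 36)
Q(A, K) = 2*A (Q(A, K) = 2*(A*1) = 2*A)
k(j, v) = 1296 (k(j, v) = 36² = 1296)
q(F, G) = 1296/7 + F/7 + G/7 (q(F, G) = ((F + G) + 1296)/7 = (1296 + F + G)/7 = 1296/7 + F/7 + G/7)
-q(-303, z) = -(1296/7 + (⅐)*(-303) + (⅐)*152) = -(1296/7 - 303/7 + 152/7) = -1*1145/7 = -1145/7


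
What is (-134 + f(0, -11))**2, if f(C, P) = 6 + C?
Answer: 16384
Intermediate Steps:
(-134 + f(0, -11))**2 = (-134 + (6 + 0))**2 = (-134 + 6)**2 = (-128)**2 = 16384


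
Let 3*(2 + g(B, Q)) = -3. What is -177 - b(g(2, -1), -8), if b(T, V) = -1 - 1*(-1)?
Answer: -177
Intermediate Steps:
g(B, Q) = -3 (g(B, Q) = -2 + (1/3)*(-3) = -2 - 1 = -3)
b(T, V) = 0 (b(T, V) = -1 + 1 = 0)
-177 - b(g(2, -1), -8) = -177 - 1*0 = -177 + 0 = -177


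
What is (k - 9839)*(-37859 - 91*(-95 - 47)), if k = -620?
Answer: 260816083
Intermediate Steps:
(k - 9839)*(-37859 - 91*(-95 - 47)) = (-620 - 9839)*(-37859 - 91*(-95 - 47)) = -10459*(-37859 - 91*(-142)) = -10459*(-37859 + 12922) = -10459*(-24937) = 260816083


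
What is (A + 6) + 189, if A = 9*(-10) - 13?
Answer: 92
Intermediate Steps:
A = -103 (A = -90 - 13 = -103)
(A + 6) + 189 = (-103 + 6) + 189 = -97 + 189 = 92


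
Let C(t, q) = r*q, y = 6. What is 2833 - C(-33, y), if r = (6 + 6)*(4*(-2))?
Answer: 3409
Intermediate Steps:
r = -96 (r = 12*(-8) = -96)
C(t, q) = -96*q
2833 - C(-33, y) = 2833 - (-96)*6 = 2833 - 1*(-576) = 2833 + 576 = 3409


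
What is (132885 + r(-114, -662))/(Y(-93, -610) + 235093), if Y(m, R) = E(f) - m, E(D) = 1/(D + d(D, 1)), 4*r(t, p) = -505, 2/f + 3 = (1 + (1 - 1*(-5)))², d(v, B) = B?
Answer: 3186210/5644487 ≈ 0.56448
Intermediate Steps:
f = 1/23 (f = 2/(-3 + (1 + (1 - 1*(-5)))²) = 2/(-3 + (1 + (1 + 5))²) = 2/(-3 + (1 + 6)²) = 2/(-3 + 7²) = 2/(-3 + 49) = 2/46 = 2*(1/46) = 1/23 ≈ 0.043478)
r(t, p) = -505/4 (r(t, p) = (¼)*(-505) = -505/4)
E(D) = 1/(1 + D) (E(D) = 1/(D + 1) = 1/(1 + D))
Y(m, R) = 23/24 - m (Y(m, R) = 1/(1 + 1/23) - m = 1/(24/23) - m = 23/24 - m)
(132885 + r(-114, -662))/(Y(-93, -610) + 235093) = (132885 - 505/4)/((23/24 - 1*(-93)) + 235093) = 531035/(4*((23/24 + 93) + 235093)) = 531035/(4*(2255/24 + 235093)) = 531035/(4*(5644487/24)) = (531035/4)*(24/5644487) = 3186210/5644487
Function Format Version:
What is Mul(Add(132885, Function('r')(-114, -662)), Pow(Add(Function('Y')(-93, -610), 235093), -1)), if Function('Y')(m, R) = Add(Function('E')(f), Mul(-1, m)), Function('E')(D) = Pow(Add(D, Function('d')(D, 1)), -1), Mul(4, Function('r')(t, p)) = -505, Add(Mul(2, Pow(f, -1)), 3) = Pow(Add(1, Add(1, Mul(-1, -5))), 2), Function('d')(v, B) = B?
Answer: Rational(3186210, 5644487) ≈ 0.56448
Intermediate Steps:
f = Rational(1, 23) (f = Mul(2, Pow(Add(-3, Pow(Add(1, Add(1, Mul(-1, -5))), 2)), -1)) = Mul(2, Pow(Add(-3, Pow(Add(1, Add(1, 5)), 2)), -1)) = Mul(2, Pow(Add(-3, Pow(Add(1, 6), 2)), -1)) = Mul(2, Pow(Add(-3, Pow(7, 2)), -1)) = Mul(2, Pow(Add(-3, 49), -1)) = Mul(2, Pow(46, -1)) = Mul(2, Rational(1, 46)) = Rational(1, 23) ≈ 0.043478)
Function('r')(t, p) = Rational(-505, 4) (Function('r')(t, p) = Mul(Rational(1, 4), -505) = Rational(-505, 4))
Function('E')(D) = Pow(Add(1, D), -1) (Function('E')(D) = Pow(Add(D, 1), -1) = Pow(Add(1, D), -1))
Function('Y')(m, R) = Add(Rational(23, 24), Mul(-1, m)) (Function('Y')(m, R) = Add(Pow(Add(1, Rational(1, 23)), -1), Mul(-1, m)) = Add(Pow(Rational(24, 23), -1), Mul(-1, m)) = Add(Rational(23, 24), Mul(-1, m)))
Mul(Add(132885, Function('r')(-114, -662)), Pow(Add(Function('Y')(-93, -610), 235093), -1)) = Mul(Add(132885, Rational(-505, 4)), Pow(Add(Add(Rational(23, 24), Mul(-1, -93)), 235093), -1)) = Mul(Rational(531035, 4), Pow(Add(Add(Rational(23, 24), 93), 235093), -1)) = Mul(Rational(531035, 4), Pow(Add(Rational(2255, 24), 235093), -1)) = Mul(Rational(531035, 4), Pow(Rational(5644487, 24), -1)) = Mul(Rational(531035, 4), Rational(24, 5644487)) = Rational(3186210, 5644487)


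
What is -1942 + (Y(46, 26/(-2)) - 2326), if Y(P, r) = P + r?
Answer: -4235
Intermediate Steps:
-1942 + (Y(46, 26/(-2)) - 2326) = -1942 + ((46 + 26/(-2)) - 2326) = -1942 + ((46 + 26*(-1/2)) - 2326) = -1942 + ((46 - 13) - 2326) = -1942 + (33 - 2326) = -1942 - 2293 = -4235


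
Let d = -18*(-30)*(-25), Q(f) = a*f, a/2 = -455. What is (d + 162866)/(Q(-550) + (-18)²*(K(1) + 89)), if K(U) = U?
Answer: 74683/264830 ≈ 0.28200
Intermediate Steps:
a = -910 (a = 2*(-455) = -910)
Q(f) = -910*f
d = -13500 (d = 540*(-25) = -13500)
(d + 162866)/(Q(-550) + (-18)²*(K(1) + 89)) = (-13500 + 162866)/(-910*(-550) + (-18)²*(1 + 89)) = 149366/(500500 + 324*90) = 149366/(500500 + 29160) = 149366/529660 = 149366*(1/529660) = 74683/264830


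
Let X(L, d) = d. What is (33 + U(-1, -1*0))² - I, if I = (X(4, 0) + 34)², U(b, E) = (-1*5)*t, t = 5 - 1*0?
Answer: -1092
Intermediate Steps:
t = 5 (t = 5 + 0 = 5)
U(b, E) = -25 (U(b, E) = -1*5*5 = -5*5 = -25)
I = 1156 (I = (0 + 34)² = 34² = 1156)
(33 + U(-1, -1*0))² - I = (33 - 25)² - 1*1156 = 8² - 1156 = 64 - 1156 = -1092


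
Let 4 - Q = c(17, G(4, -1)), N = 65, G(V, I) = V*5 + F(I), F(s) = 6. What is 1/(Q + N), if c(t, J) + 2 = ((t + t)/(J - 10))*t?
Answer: 8/279 ≈ 0.028674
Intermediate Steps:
G(V, I) = 6 + 5*V (G(V, I) = V*5 + 6 = 5*V + 6 = 6 + 5*V)
c(t, J) = -2 + 2*t²/(-10 + J) (c(t, J) = -2 + ((t + t)/(J - 10))*t = -2 + ((2*t)/(-10 + J))*t = -2 + (2*t/(-10 + J))*t = -2 + 2*t²/(-10 + J))
Q = -241/8 (Q = 4 - 2*(10 + 17² - (6 + 5*4))/(-10 + (6 + 5*4)) = 4 - 2*(10 + 289 - (6 + 20))/(-10 + (6 + 20)) = 4 - 2*(10 + 289 - 1*26)/(-10 + 26) = 4 - 2*(10 + 289 - 26)/16 = 4 - 2*273/16 = 4 - 1*273/8 = 4 - 273/8 = -241/8 ≈ -30.125)
1/(Q + N) = 1/(-241/8 + 65) = 1/(279/8) = 8/279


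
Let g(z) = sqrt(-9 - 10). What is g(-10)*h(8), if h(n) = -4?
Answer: -4*I*sqrt(19) ≈ -17.436*I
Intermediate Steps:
g(z) = I*sqrt(19) (g(z) = sqrt(-19) = I*sqrt(19))
g(-10)*h(8) = (I*sqrt(19))*(-4) = -4*I*sqrt(19)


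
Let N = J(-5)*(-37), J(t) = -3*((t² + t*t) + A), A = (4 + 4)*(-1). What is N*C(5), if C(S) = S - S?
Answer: 0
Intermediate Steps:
A = -8 (A = 8*(-1) = -8)
J(t) = 24 - 6*t² (J(t) = -3*((t² + t*t) - 8) = -3*((t² + t²) - 8) = -3*(2*t² - 8) = -3*(-8 + 2*t²) = 24 - 6*t²)
C(S) = 0
N = 4662 (N = (24 - 6*(-5)²)*(-37) = (24 - 6*25)*(-37) = (24 - 150)*(-37) = -126*(-37) = 4662)
N*C(5) = 4662*0 = 0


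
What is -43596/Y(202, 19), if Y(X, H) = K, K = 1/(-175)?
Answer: 7629300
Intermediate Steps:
K = -1/175 ≈ -0.0057143
Y(X, H) = -1/175
-43596/Y(202, 19) = -43596/(-1/175) = -43596*(-175) = 7629300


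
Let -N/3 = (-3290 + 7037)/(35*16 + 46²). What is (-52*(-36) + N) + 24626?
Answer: 23632469/892 ≈ 26494.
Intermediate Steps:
N = -3747/892 (N = -3*(-3290 + 7037)/(35*16 + 46²) = -11241/(560 + 2116) = -11241/2676 = -3*1249/892 = -3747/892 ≈ -4.2007)
(-52*(-36) + N) + 24626 = (-52*(-36) - 3747/892) + 24626 = (1872 - 3747/892) + 24626 = 1666077/892 + 24626 = 23632469/892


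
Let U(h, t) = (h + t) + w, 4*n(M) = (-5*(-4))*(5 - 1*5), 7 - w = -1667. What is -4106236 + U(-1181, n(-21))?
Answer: -4105743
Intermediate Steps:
w = 1674 (w = 7 - 1*(-1667) = 7 + 1667 = 1674)
n(M) = 0 (n(M) = ((-5*(-4))*(5 - 1*5))/4 = (20*(5 - 5))/4 = (20*0)/4 = (¼)*0 = 0)
U(h, t) = 1674 + h + t (U(h, t) = (h + t) + 1674 = 1674 + h + t)
-4106236 + U(-1181, n(-21)) = -4106236 + (1674 - 1181 + 0) = -4106236 + 493 = -4105743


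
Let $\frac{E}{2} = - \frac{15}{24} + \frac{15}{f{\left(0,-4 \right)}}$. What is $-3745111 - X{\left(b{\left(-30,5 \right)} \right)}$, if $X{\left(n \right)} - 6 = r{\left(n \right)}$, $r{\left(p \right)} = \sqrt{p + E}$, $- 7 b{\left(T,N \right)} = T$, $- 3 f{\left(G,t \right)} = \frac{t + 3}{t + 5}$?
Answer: $-3745117 - \frac{\sqrt{18235}}{14} \approx -3.7451 \cdot 10^{6}$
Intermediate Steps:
$f{\left(G,t \right)} = - \frac{3 + t}{3 \left(5 + t\right)}$ ($f{\left(G,t \right)} = - \frac{\left(t + 3\right) \frac{1}{t + 5}}{3} = - \frac{\left(3 + t\right) \frac{1}{5 + t}}{3} = - \frac{\frac{1}{5 + t} \left(3 + t\right)}{3} = - \frac{3 + t}{3 \left(5 + t\right)}$)
$E = \frac{355}{4}$ ($E = 2 \left(- \frac{15}{24} + \frac{15}{\frac{1}{3} \frac{1}{5 - 4} \left(-3 - -4\right)}\right) = 2 \left(\left(-15\right) \frac{1}{24} + \frac{15}{\frac{1}{3} \cdot 1^{-1} \left(-3 + 4\right)}\right) = 2 \left(- \frac{5}{8} + \frac{15}{\frac{1}{3} \cdot 1 \cdot 1}\right) = 2 \left(- \frac{5}{8} + 15 \frac{1}{\frac{1}{3}}\right) = 2 \left(- \frac{5}{8} + 15 \cdot 3\right) = 2 \left(- \frac{5}{8} + 45\right) = 2 \cdot \frac{355}{8} = \frac{355}{4} \approx 88.75$)
$b{\left(T,N \right)} = - \frac{T}{7}$
$r{\left(p \right)} = \sqrt{\frac{355}{4} + p}$ ($r{\left(p \right)} = \sqrt{p + \frac{355}{4}} = \sqrt{\frac{355}{4} + p}$)
$X{\left(n \right)} = 6 + \frac{\sqrt{355 + 4 n}}{2}$
$-3745111 - X{\left(b{\left(-30,5 \right)} \right)} = -3745111 - \left(6 + \frac{\sqrt{355 + 4 \left(\left(- \frac{1}{7}\right) \left(-30\right)\right)}}{2}\right) = -3745111 - \left(6 + \frac{\sqrt{355 + 4 \cdot \frac{30}{7}}}{2}\right) = -3745111 - \left(6 + \frac{\sqrt{355 + \frac{120}{7}}}{2}\right) = -3745111 - \left(6 + \frac{\sqrt{\frac{2605}{7}}}{2}\right) = -3745111 - \left(6 + \frac{\frac{1}{7} \sqrt{18235}}{2}\right) = -3745111 - \left(6 + \frac{\sqrt{18235}}{14}\right) = -3745117 - \frac{\sqrt{18235}}{14}$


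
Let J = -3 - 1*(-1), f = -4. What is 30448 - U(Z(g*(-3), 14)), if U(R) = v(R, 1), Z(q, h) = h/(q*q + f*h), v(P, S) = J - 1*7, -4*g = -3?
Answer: 30457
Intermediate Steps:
g = ¾ (g = -¼*(-3) = ¾ ≈ 0.75000)
J = -2 (J = -3 + 1 = -2)
v(P, S) = -9 (v(P, S) = -2 - 1*7 = -2 - 7 = -9)
Z(q, h) = h/(q² - 4*h) (Z(q, h) = h/(q*q - 4*h) = h/(q² - 4*h))
U(R) = -9
30448 - U(Z(g*(-3), 14)) = 30448 - 1*(-9) = 30448 + 9 = 30457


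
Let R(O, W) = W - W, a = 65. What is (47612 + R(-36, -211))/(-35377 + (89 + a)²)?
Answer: -47612/11661 ≈ -4.0830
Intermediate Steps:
R(O, W) = 0
(47612 + R(-36, -211))/(-35377 + (89 + a)²) = (47612 + 0)/(-35377 + (89 + 65)²) = 47612/(-35377 + 154²) = 47612/(-35377 + 23716) = 47612/(-11661) = 47612*(-1/11661) = -47612/11661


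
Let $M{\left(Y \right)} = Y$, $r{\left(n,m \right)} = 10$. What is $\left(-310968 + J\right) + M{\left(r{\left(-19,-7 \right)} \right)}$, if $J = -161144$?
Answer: $-472102$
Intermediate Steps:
$\left(-310968 + J\right) + M{\left(r{\left(-19,-7 \right)} \right)} = \left(-310968 - 161144\right) + 10 = -472112 + 10 = -472102$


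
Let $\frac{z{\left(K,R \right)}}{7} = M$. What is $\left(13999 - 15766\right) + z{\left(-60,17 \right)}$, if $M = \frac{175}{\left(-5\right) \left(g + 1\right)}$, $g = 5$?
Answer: $- \frac{10847}{6} \approx -1807.8$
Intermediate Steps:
$M = - \frac{35}{6}$ ($M = \frac{175}{\left(-5\right) \left(5 + 1\right)} = \frac{175}{\left(-5\right) 6} = \frac{175}{-30} = 175 \left(- \frac{1}{30}\right) = - \frac{35}{6} \approx -5.8333$)
$z{\left(K,R \right)} = - \frac{245}{6}$ ($z{\left(K,R \right)} = 7 \left(- \frac{35}{6}\right) = - \frac{245}{6}$)
$\left(13999 - 15766\right) + z{\left(-60,17 \right)} = \left(13999 - 15766\right) - \frac{245}{6} = -1767 - \frac{245}{6} = - \frac{10847}{6}$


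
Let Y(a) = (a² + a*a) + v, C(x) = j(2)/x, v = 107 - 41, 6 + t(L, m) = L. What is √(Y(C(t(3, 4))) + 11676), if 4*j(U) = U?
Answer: √422714/6 ≈ 108.36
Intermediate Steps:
t(L, m) = -6 + L
v = 66
j(U) = U/4
C(x) = 1/(2*x) (C(x) = ((¼)*2)/x = 1/(2*x))
Y(a) = 66 + 2*a² (Y(a) = (a² + a*a) + 66 = (a² + a²) + 66 = 2*a² + 66 = 66 + 2*a²)
√(Y(C(t(3, 4))) + 11676) = √((66 + 2*(1/(2*(-6 + 3)))²) + 11676) = √((66 + 2*((½)/(-3))²) + 11676) = √((66 + 2*((½)*(-⅓))²) + 11676) = √((66 + 2*(-⅙)²) + 11676) = √((66 + 2*(1/36)) + 11676) = √((66 + 1/18) + 11676) = √(1189/18 + 11676) = √(211357/18) = √422714/6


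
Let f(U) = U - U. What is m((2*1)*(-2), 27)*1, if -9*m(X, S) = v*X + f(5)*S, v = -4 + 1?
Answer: -4/3 ≈ -1.3333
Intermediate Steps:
f(U) = 0
v = -3
m(X, S) = X/3 (m(X, S) = -(-3*X + 0*S)/9 = -(-3*X + 0)/9 = -(-1)*X/3 = X/3)
m((2*1)*(-2), 27)*1 = (((2*1)*(-2))/3)*1 = ((2*(-2))/3)*1 = ((⅓)*(-4))*1 = -4/3*1 = -4/3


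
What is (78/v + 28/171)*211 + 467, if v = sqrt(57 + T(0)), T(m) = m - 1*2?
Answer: 85765/171 + 16458*sqrt(55)/55 ≈ 2720.7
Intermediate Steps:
T(m) = -2 + m (T(m) = m - 2 = -2 + m)
v = sqrt(55) (v = sqrt(57 + (-2 + 0)) = sqrt(57 - 2) = sqrt(55) ≈ 7.4162)
(78/v + 28/171)*211 + 467 = (78/(sqrt(55)) + 28/171)*211 + 467 = (78*(sqrt(55)/55) + 28*(1/171))*211 + 467 = (78*sqrt(55)/55 + 28/171)*211 + 467 = (28/171 + 78*sqrt(55)/55)*211 + 467 = (5908/171 + 16458*sqrt(55)/55) + 467 = 85765/171 + 16458*sqrt(55)/55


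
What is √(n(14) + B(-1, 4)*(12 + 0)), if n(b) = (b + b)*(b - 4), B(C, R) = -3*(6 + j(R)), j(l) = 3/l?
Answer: √37 ≈ 6.0828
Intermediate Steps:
B(C, R) = -18 - 9/R (B(C, R) = -3*(6 + 3/R) = -18 - 9/R)
n(b) = 2*b*(-4 + b) (n(b) = (2*b)*(-4 + b) = 2*b*(-4 + b))
√(n(14) + B(-1, 4)*(12 + 0)) = √(2*14*(-4 + 14) + (-18 - 9/4)*(12 + 0)) = √(2*14*10 + (-18 - 9*¼)*12) = √(280 + (-18 - 9/4)*12) = √(280 - 81/4*12) = √(280 - 243) = √37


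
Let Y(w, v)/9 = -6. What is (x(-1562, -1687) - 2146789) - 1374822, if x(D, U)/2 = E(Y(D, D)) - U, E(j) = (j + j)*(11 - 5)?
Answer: -3519533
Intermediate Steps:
Y(w, v) = -54 (Y(w, v) = 9*(-6) = -54)
E(j) = 12*j (E(j) = (2*j)*6 = 12*j)
x(D, U) = -1296 - 2*U (x(D, U) = 2*(12*(-54) - U) = 2*(-648 - U) = -1296 - 2*U)
(x(-1562, -1687) - 2146789) - 1374822 = ((-1296 - 2*(-1687)) - 2146789) - 1374822 = ((-1296 + 3374) - 2146789) - 1374822 = (2078 - 2146789) - 1374822 = -2144711 - 1374822 = -3519533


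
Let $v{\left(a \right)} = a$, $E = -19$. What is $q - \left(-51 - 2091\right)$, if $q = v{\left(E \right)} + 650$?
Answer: $2773$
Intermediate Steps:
$q = 631$ ($q = -19 + 650 = 631$)
$q - \left(-51 - 2091\right) = 631 - \left(-51 - 2091\right) = 631 - -2142 = 631 + 2142 = 2773$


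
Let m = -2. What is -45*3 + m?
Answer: -137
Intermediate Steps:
-45*3 + m = -45*3 - 2 = -135 - 2 = -137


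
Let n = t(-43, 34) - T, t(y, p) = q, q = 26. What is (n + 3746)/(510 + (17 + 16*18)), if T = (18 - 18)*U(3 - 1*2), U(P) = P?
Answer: 3772/815 ≈ 4.6282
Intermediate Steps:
t(y, p) = 26
T = 0 (T = (18 - 18)*(3 - 1*2) = 0*(3 - 2) = 0*1 = 0)
n = 26 (n = 26 - 1*0 = 26 + 0 = 26)
(n + 3746)/(510 + (17 + 16*18)) = (26 + 3746)/(510 + (17 + 16*18)) = 3772/(510 + (17 + 288)) = 3772/(510 + 305) = 3772/815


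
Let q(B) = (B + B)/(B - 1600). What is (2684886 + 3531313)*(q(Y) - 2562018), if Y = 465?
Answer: -3615206272828128/227 ≈ -1.5926e+13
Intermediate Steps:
q(B) = 2*B/(-1600 + B) (q(B) = (2*B)/(-1600 + B) = 2*B/(-1600 + B))
(2684886 + 3531313)*(q(Y) - 2562018) = (2684886 + 3531313)*(2*465/(-1600 + 465) - 2562018) = 6216199*(2*465/(-1135) - 2562018) = 6216199*(2*465*(-1/1135) - 2562018) = 6216199*(-186/227 - 2562018) = 6216199*(-581578272/227) = -3615206272828128/227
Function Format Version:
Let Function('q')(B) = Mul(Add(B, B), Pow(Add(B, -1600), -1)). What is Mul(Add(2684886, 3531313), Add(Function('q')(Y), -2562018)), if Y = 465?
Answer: Rational(-3615206272828128, 227) ≈ -1.5926e+13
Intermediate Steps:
Function('q')(B) = Mul(2, B, Pow(Add(-1600, B), -1)) (Function('q')(B) = Mul(Mul(2, B), Pow(Add(-1600, B), -1)) = Mul(2, B, Pow(Add(-1600, B), -1)))
Mul(Add(2684886, 3531313), Add(Function('q')(Y), -2562018)) = Mul(Add(2684886, 3531313), Add(Mul(2, 465, Pow(Add(-1600, 465), -1)), -2562018)) = Mul(6216199, Add(Mul(2, 465, Pow(-1135, -1)), -2562018)) = Mul(6216199, Add(Mul(2, 465, Rational(-1, 1135)), -2562018)) = Mul(6216199, Add(Rational(-186, 227), -2562018)) = Mul(6216199, Rational(-581578272, 227)) = Rational(-3615206272828128, 227)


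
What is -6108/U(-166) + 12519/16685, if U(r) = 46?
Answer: -50668053/383755 ≈ -132.03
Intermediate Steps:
-6108/U(-166) + 12519/16685 = -6108/46 + 12519/16685 = -6108*1/46 + 12519*(1/16685) = -3054/23 + 12519/16685 = -50668053/383755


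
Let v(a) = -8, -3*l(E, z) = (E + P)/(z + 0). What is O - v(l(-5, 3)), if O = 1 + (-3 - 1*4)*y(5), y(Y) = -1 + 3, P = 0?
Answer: -5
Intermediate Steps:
y(Y) = 2
l(E, z) = -E/(3*z) (l(E, z) = -(E + 0)/(3*(z + 0)) = -E/(3*z))
O = -13 (O = 1 + (-3 - 1*4)*2 = 1 + (-3 - 4)*2 = 1 - 7*2 = 1 - 14 = -13)
O - v(l(-5, 3)) = -13 - 1*(-8) = -13 + 8 = -5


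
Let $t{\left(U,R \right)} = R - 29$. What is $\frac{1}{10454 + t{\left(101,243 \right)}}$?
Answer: $\frac{1}{10668} \approx 9.3738 \cdot 10^{-5}$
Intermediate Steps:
$t{\left(U,R \right)} = -29 + R$
$\frac{1}{10454 + t{\left(101,243 \right)}} = \frac{1}{10454 + \left(-29 + 243\right)} = \frac{1}{10454 + 214} = \frac{1}{10668}$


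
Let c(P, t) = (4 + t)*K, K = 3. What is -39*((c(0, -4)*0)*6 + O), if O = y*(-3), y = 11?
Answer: 1287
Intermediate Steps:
c(P, t) = 12 + 3*t (c(P, t) = (4 + t)*3 = 12 + 3*t)
O = -33 (O = 11*(-3) = -33)
-39*((c(0, -4)*0)*6 + O) = -39*(((12 + 3*(-4))*0)*6 - 33) = -39*(((12 - 12)*0)*6 - 33) = -39*((0*0)*6 - 33) = -39*(0*6 - 33) = -39*(0 - 33) = -39*(-33) = 1287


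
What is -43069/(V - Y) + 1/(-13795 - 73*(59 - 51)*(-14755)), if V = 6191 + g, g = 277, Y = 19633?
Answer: 1827522287234/558622927785 ≈ 3.2715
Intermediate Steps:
V = 6468 (V = 6191 + 277 = 6468)
-43069/(V - Y) + 1/(-13795 - 73*(59 - 51)*(-14755)) = -43069/(6468 - 1*19633) + 1/(-13795 - 73*(59 - 51)*(-14755)) = -43069/(6468 - 19633) - 1/14755/(-13795 - 73*8) = -43069/(-13165) - 1/14755/(-13795 - 584) = -43069*(-1/13165) - 1/14755/(-14379) = 43069/13165 - 1/14379*(-1/14755) = 43069/13165 + 1/212162145 = 1827522287234/558622927785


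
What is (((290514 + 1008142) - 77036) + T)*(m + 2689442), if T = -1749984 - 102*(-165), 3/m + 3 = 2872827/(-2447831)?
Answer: -2342501130358564783/1702720 ≈ -1.3757e+12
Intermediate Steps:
m = -2447831/3405440 (m = 3/(-3 + 2872827/(-2447831)) = 3/(-3 + 2872827*(-1/2447831)) = 3/(-3 - 2872827/2447831) = 3/(-10216320/2447831) = 3*(-2447831/10216320) = -2447831/3405440 ≈ -0.71880)
T = -1733154 (T = -1749984 + 16830 = -1733154)
(((290514 + 1008142) - 77036) + T)*(m + 2689442) = (((290514 + 1008142) - 77036) - 1733154)*(-2447831/3405440 + 2689442) = ((1298656 - 77036) - 1733154)*(9158730916649/3405440) = (1221620 - 1733154)*(9158730916649/3405440) = -511534*9158730916649/3405440 = -2342501130358564783/1702720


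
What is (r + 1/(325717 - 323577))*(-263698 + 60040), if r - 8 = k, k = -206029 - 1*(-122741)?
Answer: 18147882814971/1070 ≈ 1.6961e+10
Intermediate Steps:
k = -83288 (k = -206029 + 122741 = -83288)
r = -83280 (r = 8 - 83288 = -83280)
(r + 1/(325717 - 323577))*(-263698 + 60040) = (-83280 + 1/(325717 - 323577))*(-263698 + 60040) = (-83280 + 1/2140)*(-203658) = -178219199/2140*(-203658) = 18147882814971/1070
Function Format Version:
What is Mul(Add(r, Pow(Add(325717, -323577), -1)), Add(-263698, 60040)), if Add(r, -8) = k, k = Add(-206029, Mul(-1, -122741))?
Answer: Rational(18147882814971, 1070) ≈ 1.6961e+10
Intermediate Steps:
k = -83288 (k = Add(-206029, 122741) = -83288)
r = -83280 (r = Add(8, -83288) = -83280)
Mul(Add(r, Pow(Add(325717, -323577), -1)), Add(-263698, 60040)) = Mul(Add(-83280, Pow(Add(325717, -323577), -1)), Add(-263698, 60040)) = Mul(Add(-83280, Pow(2140, -1)), -203658) = Mul(Add(-83280, Rational(1, 2140)), -203658) = Mul(Rational(-178219199, 2140), -203658) = Rational(18147882814971, 1070)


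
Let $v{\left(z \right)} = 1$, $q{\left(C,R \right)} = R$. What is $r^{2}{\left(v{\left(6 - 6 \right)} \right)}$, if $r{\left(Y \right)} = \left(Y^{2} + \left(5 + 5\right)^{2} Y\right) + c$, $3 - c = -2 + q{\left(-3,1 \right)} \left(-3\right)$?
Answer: $11881$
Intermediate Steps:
$c = 8$ ($c = 3 - \left(-2 + 1 \left(-3\right)\right) = 3 - \left(-2 - 3\right) = 3 - -5 = 3 + 5 = 8$)
$r{\left(Y \right)} = 8 + Y^{2} + 100 Y$ ($r{\left(Y \right)} = \left(Y^{2} + \left(5 + 5\right)^{2} Y\right) + 8 = \left(Y^{2} + 10^{2} Y\right) + 8 = \left(Y^{2} + 100 Y\right) + 8 = 8 + Y^{2} + 100 Y$)
$r^{2}{\left(v{\left(6 - 6 \right)} \right)} = \left(8 + 1^{2} + 100 \cdot 1\right)^{2} = \left(8 + 1 + 100\right)^{2} = 109^{2} = 11881$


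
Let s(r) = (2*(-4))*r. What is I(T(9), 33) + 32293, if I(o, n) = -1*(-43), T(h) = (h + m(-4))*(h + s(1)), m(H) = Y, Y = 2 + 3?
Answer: 32336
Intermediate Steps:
Y = 5
s(r) = -8*r
m(H) = 5
T(h) = (-8 + h)*(5 + h) (T(h) = (h + 5)*(h - 8*1) = (5 + h)*(h - 8) = (5 + h)*(-8 + h) = (-8 + h)*(5 + h))
I(o, n) = 43
I(T(9), 33) + 32293 = 43 + 32293 = 32336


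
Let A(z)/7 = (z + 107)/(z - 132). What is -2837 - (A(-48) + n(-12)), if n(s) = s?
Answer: -508087/180 ≈ -2822.7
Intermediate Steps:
A(z) = 7*(107 + z)/(-132 + z) (A(z) = 7*((z + 107)/(z - 132)) = 7*((107 + z)/(-132 + z)) = 7*(107 + z)/(-132 + z))
-2837 - (A(-48) + n(-12)) = -2837 - (7*(107 - 48)/(-132 - 48) - 12) = -2837 - (7*59/(-180) - 12) = -2837 - (7*(-1/180)*59 - 12) = -2837 - (-413/180 - 12) = -2837 - 1*(-2573/180) = -2837 + 2573/180 = -508087/180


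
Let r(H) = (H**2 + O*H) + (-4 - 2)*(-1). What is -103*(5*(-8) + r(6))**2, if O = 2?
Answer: -20188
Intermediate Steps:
r(H) = 6 + H**2 + 2*H (r(H) = (H**2 + 2*H) + (-4 - 2)*(-1) = (H**2 + 2*H) - 6*(-1) = (H**2 + 2*H) + 6 = 6 + H**2 + 2*H)
-103*(5*(-8) + r(6))**2 = -103*(5*(-8) + (6 + 6**2 + 2*6))**2 = -103*(-40 + (6 + 36 + 12))**2 = -103*(-40 + 54)**2 = -103*14**2 = -103*196 = -20188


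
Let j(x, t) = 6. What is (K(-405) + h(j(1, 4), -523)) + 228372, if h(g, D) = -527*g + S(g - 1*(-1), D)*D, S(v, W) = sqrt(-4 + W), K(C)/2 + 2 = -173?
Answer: 224860 - 523*I*sqrt(527) ≈ 2.2486e+5 - 12006.0*I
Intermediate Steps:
K(C) = -350 (K(C) = -4 + 2*(-173) = -4 - 346 = -350)
h(g, D) = -527*g + D*sqrt(-4 + D) (h(g, D) = -527*g + sqrt(-4 + D)*D = -527*g + D*sqrt(-4 + D))
(K(-405) + h(j(1, 4), -523)) + 228372 = (-350 + (-527*6 - 523*sqrt(-4 - 523))) + 228372 = (-350 + (-3162 - 523*I*sqrt(527))) + 228372 = (-3512 - 523*I*sqrt(527)) + 228372 = 224860 - 523*I*sqrt(527)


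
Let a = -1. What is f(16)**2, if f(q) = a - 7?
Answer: 64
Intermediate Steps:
f(q) = -8 (f(q) = -1 - 7 = -8)
f(16)**2 = (-8)**2 = 64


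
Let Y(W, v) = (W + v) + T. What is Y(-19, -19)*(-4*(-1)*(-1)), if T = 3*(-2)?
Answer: 176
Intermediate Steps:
T = -6
Y(W, v) = -6 + W + v (Y(W, v) = (W + v) - 6 = -6 + W + v)
Y(-19, -19)*(-4*(-1)*(-1)) = (-6 - 19 - 19)*(-4*(-1)*(-1)) = -176*(-1) = -44*(-4) = 176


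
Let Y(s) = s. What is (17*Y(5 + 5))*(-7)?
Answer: -1190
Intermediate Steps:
(17*Y(5 + 5))*(-7) = (17*(5 + 5))*(-7) = (17*10)*(-7) = 170*(-7) = -1190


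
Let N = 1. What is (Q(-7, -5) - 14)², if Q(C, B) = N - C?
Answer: 36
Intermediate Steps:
Q(C, B) = 1 - C
(Q(-7, -5) - 14)² = ((1 - 1*(-7)) - 14)² = ((1 + 7) - 14)² = (8 - 14)² = (-6)² = 36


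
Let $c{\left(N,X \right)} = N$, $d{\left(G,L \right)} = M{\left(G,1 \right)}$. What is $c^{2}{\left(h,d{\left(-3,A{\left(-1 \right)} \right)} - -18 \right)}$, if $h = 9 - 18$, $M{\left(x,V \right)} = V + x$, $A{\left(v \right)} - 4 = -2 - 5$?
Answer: $81$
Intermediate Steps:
$A{\left(v \right)} = -3$ ($A{\left(v \right)} = 4 - 7 = -3$)
$d{\left(G,L \right)} = 1 + G$
$h = -9$ ($h = 9 - 18 = -9$)
$c^{2}{\left(h,d{\left(-3,A{\left(-1 \right)} \right)} - -18 \right)} = \left(-9\right)^{2} = 81$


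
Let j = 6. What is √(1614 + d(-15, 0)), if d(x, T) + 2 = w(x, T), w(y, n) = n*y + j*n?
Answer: 2*√403 ≈ 40.150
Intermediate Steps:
w(y, n) = 6*n + n*y (w(y, n) = n*y + 6*n = 6*n + n*y)
d(x, T) = -2 + T*(6 + x)
√(1614 + d(-15, 0)) = √(1614 + (-2 + 0*(6 - 15))) = √(1614 + (-2 + 0*(-9))) = √(1614 + (-2 + 0)) = √(1614 - 2) = √1612 = 2*√403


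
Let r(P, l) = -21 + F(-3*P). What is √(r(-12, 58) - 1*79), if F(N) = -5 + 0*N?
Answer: I*√105 ≈ 10.247*I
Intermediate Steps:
F(N) = -5 (F(N) = -5 + 0 = -5)
r(P, l) = -26 (r(P, l) = -21 - 5 = -26)
√(r(-12, 58) - 1*79) = √(-26 - 1*79) = √(-26 - 79) = √(-105) = I*√105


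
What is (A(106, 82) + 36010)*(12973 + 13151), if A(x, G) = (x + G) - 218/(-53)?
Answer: 50124432288/53 ≈ 9.4574e+8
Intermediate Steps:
A(x, G) = 218/53 + G + x (A(x, G) = (G + x) - 218*(-1/53) = (G + x) + 218/53 = 218/53 + G + x)
(A(106, 82) + 36010)*(12973 + 13151) = ((218/53 + 82 + 106) + 36010)*(12973 + 13151) = (10182/53 + 36010)*26124 = (1918712/53)*26124 = 50124432288/53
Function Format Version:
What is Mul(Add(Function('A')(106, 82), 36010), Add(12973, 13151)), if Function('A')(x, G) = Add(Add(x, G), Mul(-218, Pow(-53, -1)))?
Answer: Rational(50124432288, 53) ≈ 9.4574e+8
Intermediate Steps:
Function('A')(x, G) = Add(Rational(218, 53), G, x) (Function('A')(x, G) = Add(Add(G, x), Mul(-218, Rational(-1, 53))) = Add(Add(G, x), Rational(218, 53)) = Add(Rational(218, 53), G, x))
Mul(Add(Function('A')(106, 82), 36010), Add(12973, 13151)) = Mul(Add(Add(Rational(218, 53), 82, 106), 36010), Add(12973, 13151)) = Mul(Add(Rational(10182, 53), 36010), 26124) = Mul(Rational(1918712, 53), 26124) = Rational(50124432288, 53)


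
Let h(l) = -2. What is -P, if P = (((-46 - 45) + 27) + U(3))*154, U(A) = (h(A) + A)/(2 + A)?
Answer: 49126/5 ≈ 9825.2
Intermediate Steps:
U(A) = (-2 + A)/(2 + A)
P = -49126/5 (P = (((-46 - 45) + 27) + (-2 + 3)/(2 + 3))*154 = ((-91 + 27) + 1/5)*154 = (-64 + (⅕)*1)*154 = (-64 + ⅕)*154 = -319/5*154 = -49126/5 ≈ -9825.2)
-P = -1*(-49126/5) = 49126/5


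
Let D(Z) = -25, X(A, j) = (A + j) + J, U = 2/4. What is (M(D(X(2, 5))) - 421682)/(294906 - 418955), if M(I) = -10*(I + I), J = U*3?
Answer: 421182/124049 ≈ 3.3953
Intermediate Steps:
U = ½ (U = 2*(¼) = ½ ≈ 0.50000)
J = 3/2 (J = (½)*3 = 3/2 ≈ 1.5000)
X(A, j) = 3/2 + A + j (X(A, j) = (A + j) + 3/2 = 3/2 + A + j)
M(I) = -20*I
(M(D(X(2, 5))) - 421682)/(294906 - 418955) = (-20*(-25) - 421682)/(294906 - 418955) = (500 - 421682)/(-124049) = -421182*(-1/124049) = 421182/124049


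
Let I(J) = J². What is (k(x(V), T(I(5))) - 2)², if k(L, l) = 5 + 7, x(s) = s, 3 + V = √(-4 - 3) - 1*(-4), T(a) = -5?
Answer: 100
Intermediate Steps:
V = 1 + I*√7 (V = -3 + (√(-4 - 3) - 1*(-4)) = -3 + (√(-7) + 4) = -3 + (I*√7 + 4) = -3 + (4 + I*√7) = 1 + I*√7 ≈ 1.0 + 2.6458*I)
k(L, l) = 12
(k(x(V), T(I(5))) - 2)² = (12 - 2)² = 10² = 100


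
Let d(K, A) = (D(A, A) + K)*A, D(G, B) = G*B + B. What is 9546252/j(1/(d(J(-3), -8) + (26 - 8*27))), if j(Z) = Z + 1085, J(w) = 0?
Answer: 2030169592/230743 ≈ 8798.4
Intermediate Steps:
D(G, B) = B + B*G (D(G, B) = B*G + B = B + B*G)
d(K, A) = A*(K + A*(1 + A)) (d(K, A) = (A*(1 + A) + K)*A = (K + A*(1 + A))*A = A*(K + A*(1 + A)))
j(Z) = 1085 + Z
9546252/j(1/(d(J(-3), -8) + (26 - 8*27))) = 9546252/(1085 + 1/(-8*(0 - 8*(1 - 8)) + (26 - 8*27))) = 9546252/(1085 + 1/(-8*(0 - 8*(-7)) + (26 - 216))) = 9546252/(1085 + 1/(-8*(0 + 56) - 190)) = 9546252/(1085 + 1/(-8*56 - 190)) = 9546252/(1085 + 1/(-448 - 190)) = 9546252/(1085 + 1/(-638)) = 9546252/(1085 - 1/638) = 9546252/(692229/638) = 9546252*(638/692229) = 2030169592/230743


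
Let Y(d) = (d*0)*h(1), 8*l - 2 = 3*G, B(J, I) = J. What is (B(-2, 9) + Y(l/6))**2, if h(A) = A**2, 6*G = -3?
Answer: 4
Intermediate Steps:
G = -1/2 (G = (1/6)*(-3) = -1/2 ≈ -0.50000)
l = 1/16 (l = 1/4 + (3*(-1/2))/8 = 1/4 + (1/8)*(-3/2) = 1/4 - 3/16 = 1/16 ≈ 0.062500)
Y(d) = 0 (Y(d) = (d*0)*1**2 = 0*1 = 0)
(B(-2, 9) + Y(l/6))**2 = (-2 + 0)**2 = (-2)**2 = 4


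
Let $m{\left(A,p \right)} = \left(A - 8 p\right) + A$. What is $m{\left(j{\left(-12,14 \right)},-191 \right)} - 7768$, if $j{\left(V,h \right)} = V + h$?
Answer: $-6236$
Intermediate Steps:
$m{\left(A,p \right)} = - 8 p + 2 A$
$m{\left(j{\left(-12,14 \right)},-191 \right)} - 7768 = \left(\left(-8\right) \left(-191\right) + 2 \left(-12 + 14\right)\right) - 7768 = \left(1528 + 2 \cdot 2\right) - 7768 = \left(1528 + 4\right) - 7768 = 1532 - 7768 = -6236$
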